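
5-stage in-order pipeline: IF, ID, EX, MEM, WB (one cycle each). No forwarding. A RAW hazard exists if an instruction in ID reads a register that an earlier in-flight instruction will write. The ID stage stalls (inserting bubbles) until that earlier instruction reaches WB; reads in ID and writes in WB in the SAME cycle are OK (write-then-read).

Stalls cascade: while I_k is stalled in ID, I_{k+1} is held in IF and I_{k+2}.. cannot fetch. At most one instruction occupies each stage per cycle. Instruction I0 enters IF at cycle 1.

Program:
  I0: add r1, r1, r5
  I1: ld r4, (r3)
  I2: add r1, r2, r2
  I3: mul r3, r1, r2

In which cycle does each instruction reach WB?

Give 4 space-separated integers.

Answer: 5 6 7 10

Derivation:
I0 add r1 <- r1,r5: IF@1 ID@2 stall=0 (-) EX@3 MEM@4 WB@5
I1 ld r4 <- r3: IF@2 ID@3 stall=0 (-) EX@4 MEM@5 WB@6
I2 add r1 <- r2,r2: IF@3 ID@4 stall=0 (-) EX@5 MEM@6 WB@7
I3 mul r3 <- r1,r2: IF@4 ID@5 stall=2 (RAW on I2.r1 (WB@7)) EX@8 MEM@9 WB@10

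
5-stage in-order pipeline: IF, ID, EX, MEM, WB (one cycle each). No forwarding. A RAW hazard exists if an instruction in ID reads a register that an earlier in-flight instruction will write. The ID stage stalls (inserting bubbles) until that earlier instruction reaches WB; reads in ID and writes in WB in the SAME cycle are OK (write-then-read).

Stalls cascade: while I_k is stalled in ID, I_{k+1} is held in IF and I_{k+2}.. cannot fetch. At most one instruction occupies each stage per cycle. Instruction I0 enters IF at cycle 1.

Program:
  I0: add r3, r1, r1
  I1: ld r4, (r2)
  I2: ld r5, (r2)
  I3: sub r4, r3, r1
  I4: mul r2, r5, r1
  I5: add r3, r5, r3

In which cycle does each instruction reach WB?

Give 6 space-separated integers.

Answer: 5 6 7 8 10 11

Derivation:
I0 add r3 <- r1,r1: IF@1 ID@2 stall=0 (-) EX@3 MEM@4 WB@5
I1 ld r4 <- r2: IF@2 ID@3 stall=0 (-) EX@4 MEM@5 WB@6
I2 ld r5 <- r2: IF@3 ID@4 stall=0 (-) EX@5 MEM@6 WB@7
I3 sub r4 <- r3,r1: IF@4 ID@5 stall=0 (-) EX@6 MEM@7 WB@8
I4 mul r2 <- r5,r1: IF@5 ID@6 stall=1 (RAW on I2.r5 (WB@7)) EX@8 MEM@9 WB@10
I5 add r3 <- r5,r3: IF@6 ID@8 stall=0 (-) EX@9 MEM@10 WB@11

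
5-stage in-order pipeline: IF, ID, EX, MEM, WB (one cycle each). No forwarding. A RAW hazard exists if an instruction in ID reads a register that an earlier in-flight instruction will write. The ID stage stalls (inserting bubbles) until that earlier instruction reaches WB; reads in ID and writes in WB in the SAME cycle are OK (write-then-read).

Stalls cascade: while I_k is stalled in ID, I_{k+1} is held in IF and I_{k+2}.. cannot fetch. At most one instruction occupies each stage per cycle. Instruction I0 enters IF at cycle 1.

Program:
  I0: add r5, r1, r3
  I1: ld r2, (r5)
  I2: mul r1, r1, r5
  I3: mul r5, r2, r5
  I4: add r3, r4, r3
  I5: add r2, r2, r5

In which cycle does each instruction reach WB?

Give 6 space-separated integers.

I0 add r5 <- r1,r3: IF@1 ID@2 stall=0 (-) EX@3 MEM@4 WB@5
I1 ld r2 <- r5: IF@2 ID@3 stall=2 (RAW on I0.r5 (WB@5)) EX@6 MEM@7 WB@8
I2 mul r1 <- r1,r5: IF@3 ID@6 stall=0 (-) EX@7 MEM@8 WB@9
I3 mul r5 <- r2,r5: IF@6 ID@7 stall=1 (RAW on I1.r2 (WB@8)) EX@9 MEM@10 WB@11
I4 add r3 <- r4,r3: IF@7 ID@9 stall=0 (-) EX@10 MEM@11 WB@12
I5 add r2 <- r2,r5: IF@9 ID@10 stall=1 (RAW on I3.r5 (WB@11)) EX@12 MEM@13 WB@14

Answer: 5 8 9 11 12 14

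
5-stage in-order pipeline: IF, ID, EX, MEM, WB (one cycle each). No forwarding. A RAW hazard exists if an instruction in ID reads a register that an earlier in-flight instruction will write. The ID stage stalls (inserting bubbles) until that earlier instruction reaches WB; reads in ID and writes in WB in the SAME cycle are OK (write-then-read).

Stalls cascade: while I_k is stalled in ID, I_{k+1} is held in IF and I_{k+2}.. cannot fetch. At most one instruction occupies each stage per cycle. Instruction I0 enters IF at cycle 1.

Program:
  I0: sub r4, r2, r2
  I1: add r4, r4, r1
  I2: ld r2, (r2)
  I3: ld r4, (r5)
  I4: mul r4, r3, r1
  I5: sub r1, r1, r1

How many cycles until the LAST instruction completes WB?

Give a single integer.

I0 sub r4 <- r2,r2: IF@1 ID@2 stall=0 (-) EX@3 MEM@4 WB@5
I1 add r4 <- r4,r1: IF@2 ID@3 stall=2 (RAW on I0.r4 (WB@5)) EX@6 MEM@7 WB@8
I2 ld r2 <- r2: IF@3 ID@6 stall=0 (-) EX@7 MEM@8 WB@9
I3 ld r4 <- r5: IF@6 ID@7 stall=0 (-) EX@8 MEM@9 WB@10
I4 mul r4 <- r3,r1: IF@7 ID@8 stall=0 (-) EX@9 MEM@10 WB@11
I5 sub r1 <- r1,r1: IF@8 ID@9 stall=0 (-) EX@10 MEM@11 WB@12

Answer: 12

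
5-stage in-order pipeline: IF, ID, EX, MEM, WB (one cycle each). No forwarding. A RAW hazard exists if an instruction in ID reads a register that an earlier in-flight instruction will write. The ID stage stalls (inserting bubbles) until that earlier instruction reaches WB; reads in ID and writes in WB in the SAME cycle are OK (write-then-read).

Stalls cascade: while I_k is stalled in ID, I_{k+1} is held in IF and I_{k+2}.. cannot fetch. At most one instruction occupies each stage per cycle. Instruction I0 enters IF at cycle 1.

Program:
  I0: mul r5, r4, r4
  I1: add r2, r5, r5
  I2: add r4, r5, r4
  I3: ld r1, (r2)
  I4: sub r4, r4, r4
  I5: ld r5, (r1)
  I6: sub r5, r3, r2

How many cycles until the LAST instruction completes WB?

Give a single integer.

I0 mul r5 <- r4,r4: IF@1 ID@2 stall=0 (-) EX@3 MEM@4 WB@5
I1 add r2 <- r5,r5: IF@2 ID@3 stall=2 (RAW on I0.r5 (WB@5)) EX@6 MEM@7 WB@8
I2 add r4 <- r5,r4: IF@3 ID@6 stall=0 (-) EX@7 MEM@8 WB@9
I3 ld r1 <- r2: IF@6 ID@7 stall=1 (RAW on I1.r2 (WB@8)) EX@9 MEM@10 WB@11
I4 sub r4 <- r4,r4: IF@7 ID@9 stall=0 (-) EX@10 MEM@11 WB@12
I5 ld r5 <- r1: IF@9 ID@10 stall=1 (RAW on I3.r1 (WB@11)) EX@12 MEM@13 WB@14
I6 sub r5 <- r3,r2: IF@10 ID@12 stall=0 (-) EX@13 MEM@14 WB@15

Answer: 15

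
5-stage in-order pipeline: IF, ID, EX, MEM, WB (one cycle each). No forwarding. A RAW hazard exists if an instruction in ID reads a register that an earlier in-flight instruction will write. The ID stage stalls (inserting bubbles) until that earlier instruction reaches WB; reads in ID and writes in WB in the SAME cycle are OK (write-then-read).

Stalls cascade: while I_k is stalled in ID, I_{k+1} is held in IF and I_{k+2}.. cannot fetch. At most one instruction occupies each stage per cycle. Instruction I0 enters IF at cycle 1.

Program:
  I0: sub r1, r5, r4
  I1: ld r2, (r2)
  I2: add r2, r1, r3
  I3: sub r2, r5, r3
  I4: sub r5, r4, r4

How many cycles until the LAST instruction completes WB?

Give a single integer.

Answer: 10

Derivation:
I0 sub r1 <- r5,r4: IF@1 ID@2 stall=0 (-) EX@3 MEM@4 WB@5
I1 ld r2 <- r2: IF@2 ID@3 stall=0 (-) EX@4 MEM@5 WB@6
I2 add r2 <- r1,r3: IF@3 ID@4 stall=1 (RAW on I0.r1 (WB@5)) EX@6 MEM@7 WB@8
I3 sub r2 <- r5,r3: IF@4 ID@6 stall=0 (-) EX@7 MEM@8 WB@9
I4 sub r5 <- r4,r4: IF@6 ID@7 stall=0 (-) EX@8 MEM@9 WB@10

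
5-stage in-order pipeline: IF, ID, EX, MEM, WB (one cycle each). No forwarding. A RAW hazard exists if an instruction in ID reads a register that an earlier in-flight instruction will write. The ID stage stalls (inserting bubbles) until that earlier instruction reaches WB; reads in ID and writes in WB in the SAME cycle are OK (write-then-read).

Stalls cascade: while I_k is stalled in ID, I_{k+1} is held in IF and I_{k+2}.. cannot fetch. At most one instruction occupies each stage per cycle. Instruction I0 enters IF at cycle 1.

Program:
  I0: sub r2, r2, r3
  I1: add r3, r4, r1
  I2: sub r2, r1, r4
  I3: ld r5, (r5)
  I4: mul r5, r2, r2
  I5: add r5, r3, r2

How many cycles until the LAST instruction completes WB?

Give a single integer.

Answer: 11

Derivation:
I0 sub r2 <- r2,r3: IF@1 ID@2 stall=0 (-) EX@3 MEM@4 WB@5
I1 add r3 <- r4,r1: IF@2 ID@3 stall=0 (-) EX@4 MEM@5 WB@6
I2 sub r2 <- r1,r4: IF@3 ID@4 stall=0 (-) EX@5 MEM@6 WB@7
I3 ld r5 <- r5: IF@4 ID@5 stall=0 (-) EX@6 MEM@7 WB@8
I4 mul r5 <- r2,r2: IF@5 ID@6 stall=1 (RAW on I2.r2 (WB@7)) EX@8 MEM@9 WB@10
I5 add r5 <- r3,r2: IF@6 ID@8 stall=0 (-) EX@9 MEM@10 WB@11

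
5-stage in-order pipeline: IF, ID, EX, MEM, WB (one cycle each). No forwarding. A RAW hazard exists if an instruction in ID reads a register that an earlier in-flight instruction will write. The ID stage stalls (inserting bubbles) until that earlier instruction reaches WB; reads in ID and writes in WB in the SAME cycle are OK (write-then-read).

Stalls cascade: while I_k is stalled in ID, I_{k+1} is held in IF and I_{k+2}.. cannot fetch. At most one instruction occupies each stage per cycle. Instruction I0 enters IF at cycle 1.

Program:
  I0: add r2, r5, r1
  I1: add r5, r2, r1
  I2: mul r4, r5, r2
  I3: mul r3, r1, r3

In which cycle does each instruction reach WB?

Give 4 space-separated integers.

Answer: 5 8 11 12

Derivation:
I0 add r2 <- r5,r1: IF@1 ID@2 stall=0 (-) EX@3 MEM@4 WB@5
I1 add r5 <- r2,r1: IF@2 ID@3 stall=2 (RAW on I0.r2 (WB@5)) EX@6 MEM@7 WB@8
I2 mul r4 <- r5,r2: IF@3 ID@6 stall=2 (RAW on I1.r5 (WB@8)) EX@9 MEM@10 WB@11
I3 mul r3 <- r1,r3: IF@6 ID@9 stall=0 (-) EX@10 MEM@11 WB@12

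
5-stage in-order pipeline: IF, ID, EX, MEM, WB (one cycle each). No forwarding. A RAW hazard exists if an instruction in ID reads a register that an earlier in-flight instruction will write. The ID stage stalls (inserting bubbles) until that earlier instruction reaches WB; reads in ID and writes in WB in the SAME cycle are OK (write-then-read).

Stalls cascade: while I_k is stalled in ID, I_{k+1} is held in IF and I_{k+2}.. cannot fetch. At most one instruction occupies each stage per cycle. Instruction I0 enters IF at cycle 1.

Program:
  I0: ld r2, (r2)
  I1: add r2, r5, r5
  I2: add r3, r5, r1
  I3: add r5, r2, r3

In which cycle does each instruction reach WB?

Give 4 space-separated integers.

I0 ld r2 <- r2: IF@1 ID@2 stall=0 (-) EX@3 MEM@4 WB@5
I1 add r2 <- r5,r5: IF@2 ID@3 stall=0 (-) EX@4 MEM@5 WB@6
I2 add r3 <- r5,r1: IF@3 ID@4 stall=0 (-) EX@5 MEM@6 WB@7
I3 add r5 <- r2,r3: IF@4 ID@5 stall=2 (RAW on I2.r3 (WB@7)) EX@8 MEM@9 WB@10

Answer: 5 6 7 10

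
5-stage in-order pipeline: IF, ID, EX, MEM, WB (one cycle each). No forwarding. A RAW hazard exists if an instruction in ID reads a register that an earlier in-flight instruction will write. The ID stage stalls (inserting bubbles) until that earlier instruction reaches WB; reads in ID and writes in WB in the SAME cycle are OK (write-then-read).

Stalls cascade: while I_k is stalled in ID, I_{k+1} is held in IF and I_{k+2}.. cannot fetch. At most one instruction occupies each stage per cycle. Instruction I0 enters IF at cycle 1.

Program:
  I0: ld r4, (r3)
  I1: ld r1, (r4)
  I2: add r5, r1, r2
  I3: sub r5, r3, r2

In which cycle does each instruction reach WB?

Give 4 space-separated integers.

I0 ld r4 <- r3: IF@1 ID@2 stall=0 (-) EX@3 MEM@4 WB@5
I1 ld r1 <- r4: IF@2 ID@3 stall=2 (RAW on I0.r4 (WB@5)) EX@6 MEM@7 WB@8
I2 add r5 <- r1,r2: IF@3 ID@6 stall=2 (RAW on I1.r1 (WB@8)) EX@9 MEM@10 WB@11
I3 sub r5 <- r3,r2: IF@6 ID@9 stall=0 (-) EX@10 MEM@11 WB@12

Answer: 5 8 11 12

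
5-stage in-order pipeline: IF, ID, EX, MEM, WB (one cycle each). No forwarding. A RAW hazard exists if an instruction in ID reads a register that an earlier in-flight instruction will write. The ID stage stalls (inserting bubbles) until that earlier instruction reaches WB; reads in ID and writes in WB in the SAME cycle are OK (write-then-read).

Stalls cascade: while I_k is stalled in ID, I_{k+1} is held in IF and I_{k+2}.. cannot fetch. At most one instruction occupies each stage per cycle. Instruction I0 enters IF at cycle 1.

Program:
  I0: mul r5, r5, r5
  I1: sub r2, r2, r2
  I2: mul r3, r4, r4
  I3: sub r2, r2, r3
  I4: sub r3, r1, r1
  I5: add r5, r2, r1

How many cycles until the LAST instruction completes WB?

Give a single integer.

Answer: 13

Derivation:
I0 mul r5 <- r5,r5: IF@1 ID@2 stall=0 (-) EX@3 MEM@4 WB@5
I1 sub r2 <- r2,r2: IF@2 ID@3 stall=0 (-) EX@4 MEM@5 WB@6
I2 mul r3 <- r4,r4: IF@3 ID@4 stall=0 (-) EX@5 MEM@6 WB@7
I3 sub r2 <- r2,r3: IF@4 ID@5 stall=2 (RAW on I2.r3 (WB@7)) EX@8 MEM@9 WB@10
I4 sub r3 <- r1,r1: IF@5 ID@8 stall=0 (-) EX@9 MEM@10 WB@11
I5 add r5 <- r2,r1: IF@8 ID@9 stall=1 (RAW on I3.r2 (WB@10)) EX@11 MEM@12 WB@13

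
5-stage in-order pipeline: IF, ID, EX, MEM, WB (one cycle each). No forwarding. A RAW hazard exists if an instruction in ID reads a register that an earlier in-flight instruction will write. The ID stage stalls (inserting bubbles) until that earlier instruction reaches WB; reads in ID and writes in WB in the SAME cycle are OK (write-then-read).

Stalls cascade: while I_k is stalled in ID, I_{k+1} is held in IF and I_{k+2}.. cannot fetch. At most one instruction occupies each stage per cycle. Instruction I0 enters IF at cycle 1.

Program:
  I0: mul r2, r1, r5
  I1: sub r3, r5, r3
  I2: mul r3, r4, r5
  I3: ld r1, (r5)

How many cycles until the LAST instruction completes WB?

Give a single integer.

I0 mul r2 <- r1,r5: IF@1 ID@2 stall=0 (-) EX@3 MEM@4 WB@5
I1 sub r3 <- r5,r3: IF@2 ID@3 stall=0 (-) EX@4 MEM@5 WB@6
I2 mul r3 <- r4,r5: IF@3 ID@4 stall=0 (-) EX@5 MEM@6 WB@7
I3 ld r1 <- r5: IF@4 ID@5 stall=0 (-) EX@6 MEM@7 WB@8

Answer: 8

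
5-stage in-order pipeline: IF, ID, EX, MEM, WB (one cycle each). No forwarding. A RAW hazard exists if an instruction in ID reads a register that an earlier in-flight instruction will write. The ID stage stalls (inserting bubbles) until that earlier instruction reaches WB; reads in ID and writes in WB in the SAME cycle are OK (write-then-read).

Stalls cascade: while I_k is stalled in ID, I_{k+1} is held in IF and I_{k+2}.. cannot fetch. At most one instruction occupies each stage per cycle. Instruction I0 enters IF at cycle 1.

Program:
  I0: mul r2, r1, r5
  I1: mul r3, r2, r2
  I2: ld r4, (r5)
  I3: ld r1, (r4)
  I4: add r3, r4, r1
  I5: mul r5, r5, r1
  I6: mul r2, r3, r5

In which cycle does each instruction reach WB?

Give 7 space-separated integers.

Answer: 5 8 9 12 15 16 19

Derivation:
I0 mul r2 <- r1,r5: IF@1 ID@2 stall=0 (-) EX@3 MEM@4 WB@5
I1 mul r3 <- r2,r2: IF@2 ID@3 stall=2 (RAW on I0.r2 (WB@5)) EX@6 MEM@7 WB@8
I2 ld r4 <- r5: IF@3 ID@6 stall=0 (-) EX@7 MEM@8 WB@9
I3 ld r1 <- r4: IF@6 ID@7 stall=2 (RAW on I2.r4 (WB@9)) EX@10 MEM@11 WB@12
I4 add r3 <- r4,r1: IF@7 ID@10 stall=2 (RAW on I3.r1 (WB@12)) EX@13 MEM@14 WB@15
I5 mul r5 <- r5,r1: IF@10 ID@13 stall=0 (-) EX@14 MEM@15 WB@16
I6 mul r2 <- r3,r5: IF@13 ID@14 stall=2 (RAW on I5.r5 (WB@16)) EX@17 MEM@18 WB@19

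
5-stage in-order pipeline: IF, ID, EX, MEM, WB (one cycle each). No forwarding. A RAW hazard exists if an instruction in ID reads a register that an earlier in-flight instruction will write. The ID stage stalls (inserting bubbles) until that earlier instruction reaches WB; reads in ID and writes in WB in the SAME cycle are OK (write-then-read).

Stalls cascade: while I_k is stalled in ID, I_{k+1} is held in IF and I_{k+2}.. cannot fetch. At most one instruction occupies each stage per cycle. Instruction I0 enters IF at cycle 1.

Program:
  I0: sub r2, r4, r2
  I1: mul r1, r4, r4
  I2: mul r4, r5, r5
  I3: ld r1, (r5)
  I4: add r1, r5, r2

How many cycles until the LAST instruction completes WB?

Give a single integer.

Answer: 9

Derivation:
I0 sub r2 <- r4,r2: IF@1 ID@2 stall=0 (-) EX@3 MEM@4 WB@5
I1 mul r1 <- r4,r4: IF@2 ID@3 stall=0 (-) EX@4 MEM@5 WB@6
I2 mul r4 <- r5,r5: IF@3 ID@4 stall=0 (-) EX@5 MEM@6 WB@7
I3 ld r1 <- r5: IF@4 ID@5 stall=0 (-) EX@6 MEM@7 WB@8
I4 add r1 <- r5,r2: IF@5 ID@6 stall=0 (-) EX@7 MEM@8 WB@9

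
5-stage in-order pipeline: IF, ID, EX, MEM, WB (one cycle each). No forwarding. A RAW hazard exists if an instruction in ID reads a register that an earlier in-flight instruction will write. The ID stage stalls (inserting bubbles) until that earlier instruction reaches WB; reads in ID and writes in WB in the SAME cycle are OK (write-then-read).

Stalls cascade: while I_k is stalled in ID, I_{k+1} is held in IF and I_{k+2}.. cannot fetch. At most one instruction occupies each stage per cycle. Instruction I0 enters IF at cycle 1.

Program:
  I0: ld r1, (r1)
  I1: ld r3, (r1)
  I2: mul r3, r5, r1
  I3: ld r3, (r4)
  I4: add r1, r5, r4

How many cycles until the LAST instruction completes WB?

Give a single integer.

I0 ld r1 <- r1: IF@1 ID@2 stall=0 (-) EX@3 MEM@4 WB@5
I1 ld r3 <- r1: IF@2 ID@3 stall=2 (RAW on I0.r1 (WB@5)) EX@6 MEM@7 WB@8
I2 mul r3 <- r5,r1: IF@3 ID@6 stall=0 (-) EX@7 MEM@8 WB@9
I3 ld r3 <- r4: IF@6 ID@7 stall=0 (-) EX@8 MEM@9 WB@10
I4 add r1 <- r5,r4: IF@7 ID@8 stall=0 (-) EX@9 MEM@10 WB@11

Answer: 11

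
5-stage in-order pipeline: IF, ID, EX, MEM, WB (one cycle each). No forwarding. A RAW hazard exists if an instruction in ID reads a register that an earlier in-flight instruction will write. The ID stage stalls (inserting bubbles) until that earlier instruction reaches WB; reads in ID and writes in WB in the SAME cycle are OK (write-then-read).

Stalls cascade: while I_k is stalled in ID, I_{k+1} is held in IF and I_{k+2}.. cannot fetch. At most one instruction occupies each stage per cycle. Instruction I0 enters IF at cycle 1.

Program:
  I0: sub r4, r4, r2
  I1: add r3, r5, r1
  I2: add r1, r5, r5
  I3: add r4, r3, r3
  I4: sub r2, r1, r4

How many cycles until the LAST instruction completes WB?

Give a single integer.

Answer: 12

Derivation:
I0 sub r4 <- r4,r2: IF@1 ID@2 stall=0 (-) EX@3 MEM@4 WB@5
I1 add r3 <- r5,r1: IF@2 ID@3 stall=0 (-) EX@4 MEM@5 WB@6
I2 add r1 <- r5,r5: IF@3 ID@4 stall=0 (-) EX@5 MEM@6 WB@7
I3 add r4 <- r3,r3: IF@4 ID@5 stall=1 (RAW on I1.r3 (WB@6)) EX@7 MEM@8 WB@9
I4 sub r2 <- r1,r4: IF@5 ID@7 stall=2 (RAW on I3.r4 (WB@9)) EX@10 MEM@11 WB@12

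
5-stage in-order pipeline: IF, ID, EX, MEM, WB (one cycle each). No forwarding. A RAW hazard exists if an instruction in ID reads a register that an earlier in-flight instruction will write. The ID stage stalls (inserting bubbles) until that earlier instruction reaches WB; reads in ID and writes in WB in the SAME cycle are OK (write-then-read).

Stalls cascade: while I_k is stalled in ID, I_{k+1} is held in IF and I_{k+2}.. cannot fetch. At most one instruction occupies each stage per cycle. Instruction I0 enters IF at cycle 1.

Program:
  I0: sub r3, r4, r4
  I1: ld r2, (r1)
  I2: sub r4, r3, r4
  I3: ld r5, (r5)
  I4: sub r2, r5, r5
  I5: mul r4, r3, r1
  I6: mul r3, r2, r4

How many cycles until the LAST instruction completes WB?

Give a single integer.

I0 sub r3 <- r4,r4: IF@1 ID@2 stall=0 (-) EX@3 MEM@4 WB@5
I1 ld r2 <- r1: IF@2 ID@3 stall=0 (-) EX@4 MEM@5 WB@6
I2 sub r4 <- r3,r4: IF@3 ID@4 stall=1 (RAW on I0.r3 (WB@5)) EX@6 MEM@7 WB@8
I3 ld r5 <- r5: IF@4 ID@6 stall=0 (-) EX@7 MEM@8 WB@9
I4 sub r2 <- r5,r5: IF@6 ID@7 stall=2 (RAW on I3.r5 (WB@9)) EX@10 MEM@11 WB@12
I5 mul r4 <- r3,r1: IF@7 ID@10 stall=0 (-) EX@11 MEM@12 WB@13
I6 mul r3 <- r2,r4: IF@10 ID@11 stall=2 (RAW on I5.r4 (WB@13)) EX@14 MEM@15 WB@16

Answer: 16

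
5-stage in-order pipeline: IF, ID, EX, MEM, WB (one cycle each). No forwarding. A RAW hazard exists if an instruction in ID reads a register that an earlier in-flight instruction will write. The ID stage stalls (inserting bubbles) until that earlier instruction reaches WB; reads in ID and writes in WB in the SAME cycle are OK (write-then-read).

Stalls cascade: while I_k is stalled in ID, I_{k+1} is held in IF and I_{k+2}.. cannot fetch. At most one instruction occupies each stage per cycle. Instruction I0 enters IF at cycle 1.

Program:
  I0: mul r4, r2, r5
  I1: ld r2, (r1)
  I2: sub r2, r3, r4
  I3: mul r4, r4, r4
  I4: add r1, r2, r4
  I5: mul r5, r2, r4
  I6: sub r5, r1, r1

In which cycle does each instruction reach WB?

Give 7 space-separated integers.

Answer: 5 6 8 9 12 13 15

Derivation:
I0 mul r4 <- r2,r5: IF@1 ID@2 stall=0 (-) EX@3 MEM@4 WB@5
I1 ld r2 <- r1: IF@2 ID@3 stall=0 (-) EX@4 MEM@5 WB@6
I2 sub r2 <- r3,r4: IF@3 ID@4 stall=1 (RAW on I0.r4 (WB@5)) EX@6 MEM@7 WB@8
I3 mul r4 <- r4,r4: IF@4 ID@6 stall=0 (-) EX@7 MEM@8 WB@9
I4 add r1 <- r2,r4: IF@6 ID@7 stall=2 (RAW on I3.r4 (WB@9)) EX@10 MEM@11 WB@12
I5 mul r5 <- r2,r4: IF@7 ID@10 stall=0 (-) EX@11 MEM@12 WB@13
I6 sub r5 <- r1,r1: IF@10 ID@11 stall=1 (RAW on I4.r1 (WB@12)) EX@13 MEM@14 WB@15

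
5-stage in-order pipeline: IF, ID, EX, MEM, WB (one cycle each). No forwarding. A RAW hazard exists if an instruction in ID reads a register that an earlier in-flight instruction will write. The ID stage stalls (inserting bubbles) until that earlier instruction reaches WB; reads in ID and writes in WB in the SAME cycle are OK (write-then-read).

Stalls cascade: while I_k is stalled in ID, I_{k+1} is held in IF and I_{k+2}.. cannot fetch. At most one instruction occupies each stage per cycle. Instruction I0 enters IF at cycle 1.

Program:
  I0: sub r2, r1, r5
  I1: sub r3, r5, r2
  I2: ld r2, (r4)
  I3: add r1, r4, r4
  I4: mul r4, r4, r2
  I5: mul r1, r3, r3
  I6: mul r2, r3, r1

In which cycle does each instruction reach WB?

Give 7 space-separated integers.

I0 sub r2 <- r1,r5: IF@1 ID@2 stall=0 (-) EX@3 MEM@4 WB@5
I1 sub r3 <- r5,r2: IF@2 ID@3 stall=2 (RAW on I0.r2 (WB@5)) EX@6 MEM@7 WB@8
I2 ld r2 <- r4: IF@3 ID@6 stall=0 (-) EX@7 MEM@8 WB@9
I3 add r1 <- r4,r4: IF@6 ID@7 stall=0 (-) EX@8 MEM@9 WB@10
I4 mul r4 <- r4,r2: IF@7 ID@8 stall=1 (RAW on I2.r2 (WB@9)) EX@10 MEM@11 WB@12
I5 mul r1 <- r3,r3: IF@8 ID@10 stall=0 (-) EX@11 MEM@12 WB@13
I6 mul r2 <- r3,r1: IF@10 ID@11 stall=2 (RAW on I5.r1 (WB@13)) EX@14 MEM@15 WB@16

Answer: 5 8 9 10 12 13 16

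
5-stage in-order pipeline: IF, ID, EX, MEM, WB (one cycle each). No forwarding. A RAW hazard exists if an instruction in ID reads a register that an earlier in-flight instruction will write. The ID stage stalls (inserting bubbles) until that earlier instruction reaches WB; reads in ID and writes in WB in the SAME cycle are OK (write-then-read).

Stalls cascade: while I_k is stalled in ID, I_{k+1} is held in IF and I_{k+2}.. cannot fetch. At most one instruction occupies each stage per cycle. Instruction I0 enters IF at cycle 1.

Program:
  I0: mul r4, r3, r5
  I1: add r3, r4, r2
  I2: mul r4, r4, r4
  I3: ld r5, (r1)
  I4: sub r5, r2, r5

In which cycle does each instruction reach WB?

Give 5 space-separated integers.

I0 mul r4 <- r3,r5: IF@1 ID@2 stall=0 (-) EX@3 MEM@4 WB@5
I1 add r3 <- r4,r2: IF@2 ID@3 stall=2 (RAW on I0.r4 (WB@5)) EX@6 MEM@7 WB@8
I2 mul r4 <- r4,r4: IF@3 ID@6 stall=0 (-) EX@7 MEM@8 WB@9
I3 ld r5 <- r1: IF@6 ID@7 stall=0 (-) EX@8 MEM@9 WB@10
I4 sub r5 <- r2,r5: IF@7 ID@8 stall=2 (RAW on I3.r5 (WB@10)) EX@11 MEM@12 WB@13

Answer: 5 8 9 10 13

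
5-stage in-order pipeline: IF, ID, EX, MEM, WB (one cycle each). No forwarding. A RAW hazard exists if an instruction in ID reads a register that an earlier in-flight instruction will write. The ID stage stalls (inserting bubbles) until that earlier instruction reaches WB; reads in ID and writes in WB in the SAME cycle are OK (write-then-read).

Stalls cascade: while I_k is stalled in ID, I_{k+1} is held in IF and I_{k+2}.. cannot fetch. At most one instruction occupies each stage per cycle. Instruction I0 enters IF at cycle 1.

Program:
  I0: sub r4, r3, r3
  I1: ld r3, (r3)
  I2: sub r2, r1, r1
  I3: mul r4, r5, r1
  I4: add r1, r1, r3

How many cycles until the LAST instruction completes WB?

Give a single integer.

I0 sub r4 <- r3,r3: IF@1 ID@2 stall=0 (-) EX@3 MEM@4 WB@5
I1 ld r3 <- r3: IF@2 ID@3 stall=0 (-) EX@4 MEM@5 WB@6
I2 sub r2 <- r1,r1: IF@3 ID@4 stall=0 (-) EX@5 MEM@6 WB@7
I3 mul r4 <- r5,r1: IF@4 ID@5 stall=0 (-) EX@6 MEM@7 WB@8
I4 add r1 <- r1,r3: IF@5 ID@6 stall=0 (-) EX@7 MEM@8 WB@9

Answer: 9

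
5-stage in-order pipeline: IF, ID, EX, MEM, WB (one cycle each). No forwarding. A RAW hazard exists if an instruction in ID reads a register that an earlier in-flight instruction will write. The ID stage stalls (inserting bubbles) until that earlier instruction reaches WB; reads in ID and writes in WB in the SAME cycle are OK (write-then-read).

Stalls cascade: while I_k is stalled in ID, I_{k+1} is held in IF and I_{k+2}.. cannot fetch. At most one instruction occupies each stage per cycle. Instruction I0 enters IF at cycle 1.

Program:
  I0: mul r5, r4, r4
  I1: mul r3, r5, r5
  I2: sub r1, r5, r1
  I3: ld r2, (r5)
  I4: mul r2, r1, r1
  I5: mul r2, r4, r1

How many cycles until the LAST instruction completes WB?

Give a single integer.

Answer: 13

Derivation:
I0 mul r5 <- r4,r4: IF@1 ID@2 stall=0 (-) EX@3 MEM@4 WB@5
I1 mul r3 <- r5,r5: IF@2 ID@3 stall=2 (RAW on I0.r5 (WB@5)) EX@6 MEM@7 WB@8
I2 sub r1 <- r5,r1: IF@3 ID@6 stall=0 (-) EX@7 MEM@8 WB@9
I3 ld r2 <- r5: IF@6 ID@7 stall=0 (-) EX@8 MEM@9 WB@10
I4 mul r2 <- r1,r1: IF@7 ID@8 stall=1 (RAW on I2.r1 (WB@9)) EX@10 MEM@11 WB@12
I5 mul r2 <- r4,r1: IF@8 ID@10 stall=0 (-) EX@11 MEM@12 WB@13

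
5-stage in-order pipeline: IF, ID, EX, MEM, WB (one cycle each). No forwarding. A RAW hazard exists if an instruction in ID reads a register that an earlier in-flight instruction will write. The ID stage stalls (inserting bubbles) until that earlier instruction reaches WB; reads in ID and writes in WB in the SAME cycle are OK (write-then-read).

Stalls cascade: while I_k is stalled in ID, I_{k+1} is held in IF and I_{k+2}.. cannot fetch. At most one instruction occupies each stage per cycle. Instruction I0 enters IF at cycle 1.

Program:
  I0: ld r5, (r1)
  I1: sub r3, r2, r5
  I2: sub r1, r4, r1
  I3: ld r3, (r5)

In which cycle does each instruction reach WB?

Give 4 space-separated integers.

Answer: 5 8 9 10

Derivation:
I0 ld r5 <- r1: IF@1 ID@2 stall=0 (-) EX@3 MEM@4 WB@5
I1 sub r3 <- r2,r5: IF@2 ID@3 stall=2 (RAW on I0.r5 (WB@5)) EX@6 MEM@7 WB@8
I2 sub r1 <- r4,r1: IF@3 ID@6 stall=0 (-) EX@7 MEM@8 WB@9
I3 ld r3 <- r5: IF@6 ID@7 stall=0 (-) EX@8 MEM@9 WB@10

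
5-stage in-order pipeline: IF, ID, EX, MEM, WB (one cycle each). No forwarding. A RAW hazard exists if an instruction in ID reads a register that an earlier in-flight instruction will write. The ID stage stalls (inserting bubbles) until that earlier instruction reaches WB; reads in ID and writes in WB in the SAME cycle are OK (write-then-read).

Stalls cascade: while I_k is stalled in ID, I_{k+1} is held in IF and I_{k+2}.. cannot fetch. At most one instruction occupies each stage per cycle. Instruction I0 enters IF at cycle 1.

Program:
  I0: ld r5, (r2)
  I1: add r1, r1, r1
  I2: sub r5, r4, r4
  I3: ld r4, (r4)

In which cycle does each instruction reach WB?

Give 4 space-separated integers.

Answer: 5 6 7 8

Derivation:
I0 ld r5 <- r2: IF@1 ID@2 stall=0 (-) EX@3 MEM@4 WB@5
I1 add r1 <- r1,r1: IF@2 ID@3 stall=0 (-) EX@4 MEM@5 WB@6
I2 sub r5 <- r4,r4: IF@3 ID@4 stall=0 (-) EX@5 MEM@6 WB@7
I3 ld r4 <- r4: IF@4 ID@5 stall=0 (-) EX@6 MEM@7 WB@8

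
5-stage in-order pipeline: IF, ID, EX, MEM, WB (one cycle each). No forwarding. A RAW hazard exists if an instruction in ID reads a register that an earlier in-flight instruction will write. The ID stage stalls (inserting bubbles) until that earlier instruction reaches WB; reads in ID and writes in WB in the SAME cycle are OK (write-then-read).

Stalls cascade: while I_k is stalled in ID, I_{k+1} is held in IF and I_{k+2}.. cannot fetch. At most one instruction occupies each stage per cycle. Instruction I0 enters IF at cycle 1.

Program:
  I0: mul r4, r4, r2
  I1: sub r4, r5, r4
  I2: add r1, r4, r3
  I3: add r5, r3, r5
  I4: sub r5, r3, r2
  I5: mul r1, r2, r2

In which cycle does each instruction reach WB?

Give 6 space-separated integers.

I0 mul r4 <- r4,r2: IF@1 ID@2 stall=0 (-) EX@3 MEM@4 WB@5
I1 sub r4 <- r5,r4: IF@2 ID@3 stall=2 (RAW on I0.r4 (WB@5)) EX@6 MEM@7 WB@8
I2 add r1 <- r4,r3: IF@3 ID@6 stall=2 (RAW on I1.r4 (WB@8)) EX@9 MEM@10 WB@11
I3 add r5 <- r3,r5: IF@6 ID@9 stall=0 (-) EX@10 MEM@11 WB@12
I4 sub r5 <- r3,r2: IF@9 ID@10 stall=0 (-) EX@11 MEM@12 WB@13
I5 mul r1 <- r2,r2: IF@10 ID@11 stall=0 (-) EX@12 MEM@13 WB@14

Answer: 5 8 11 12 13 14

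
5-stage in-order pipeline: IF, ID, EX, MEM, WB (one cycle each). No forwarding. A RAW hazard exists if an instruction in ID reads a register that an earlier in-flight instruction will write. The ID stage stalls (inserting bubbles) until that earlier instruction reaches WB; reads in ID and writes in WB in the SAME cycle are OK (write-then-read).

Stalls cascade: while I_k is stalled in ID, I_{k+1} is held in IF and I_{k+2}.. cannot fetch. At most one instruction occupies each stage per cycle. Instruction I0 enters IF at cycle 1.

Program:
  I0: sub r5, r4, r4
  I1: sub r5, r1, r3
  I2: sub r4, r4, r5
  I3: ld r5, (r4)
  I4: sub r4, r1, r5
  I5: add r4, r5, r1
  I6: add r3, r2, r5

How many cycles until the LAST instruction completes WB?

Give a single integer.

I0 sub r5 <- r4,r4: IF@1 ID@2 stall=0 (-) EX@3 MEM@4 WB@5
I1 sub r5 <- r1,r3: IF@2 ID@3 stall=0 (-) EX@4 MEM@5 WB@6
I2 sub r4 <- r4,r5: IF@3 ID@4 stall=2 (RAW on I1.r5 (WB@6)) EX@7 MEM@8 WB@9
I3 ld r5 <- r4: IF@4 ID@7 stall=2 (RAW on I2.r4 (WB@9)) EX@10 MEM@11 WB@12
I4 sub r4 <- r1,r5: IF@7 ID@10 stall=2 (RAW on I3.r5 (WB@12)) EX@13 MEM@14 WB@15
I5 add r4 <- r5,r1: IF@10 ID@13 stall=0 (-) EX@14 MEM@15 WB@16
I6 add r3 <- r2,r5: IF@13 ID@14 stall=0 (-) EX@15 MEM@16 WB@17

Answer: 17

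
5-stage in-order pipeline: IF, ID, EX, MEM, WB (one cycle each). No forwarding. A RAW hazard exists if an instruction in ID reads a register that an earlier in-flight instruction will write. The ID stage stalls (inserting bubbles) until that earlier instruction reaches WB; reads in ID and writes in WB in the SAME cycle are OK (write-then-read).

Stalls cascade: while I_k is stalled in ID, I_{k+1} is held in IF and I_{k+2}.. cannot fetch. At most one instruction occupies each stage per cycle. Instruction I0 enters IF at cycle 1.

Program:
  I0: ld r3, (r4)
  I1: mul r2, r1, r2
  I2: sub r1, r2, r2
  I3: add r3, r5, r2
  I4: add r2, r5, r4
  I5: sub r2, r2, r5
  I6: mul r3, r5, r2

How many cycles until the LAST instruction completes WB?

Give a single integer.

I0 ld r3 <- r4: IF@1 ID@2 stall=0 (-) EX@3 MEM@4 WB@5
I1 mul r2 <- r1,r2: IF@2 ID@3 stall=0 (-) EX@4 MEM@5 WB@6
I2 sub r1 <- r2,r2: IF@3 ID@4 stall=2 (RAW on I1.r2 (WB@6)) EX@7 MEM@8 WB@9
I3 add r3 <- r5,r2: IF@4 ID@7 stall=0 (-) EX@8 MEM@9 WB@10
I4 add r2 <- r5,r4: IF@7 ID@8 stall=0 (-) EX@9 MEM@10 WB@11
I5 sub r2 <- r2,r5: IF@8 ID@9 stall=2 (RAW on I4.r2 (WB@11)) EX@12 MEM@13 WB@14
I6 mul r3 <- r5,r2: IF@9 ID@12 stall=2 (RAW on I5.r2 (WB@14)) EX@15 MEM@16 WB@17

Answer: 17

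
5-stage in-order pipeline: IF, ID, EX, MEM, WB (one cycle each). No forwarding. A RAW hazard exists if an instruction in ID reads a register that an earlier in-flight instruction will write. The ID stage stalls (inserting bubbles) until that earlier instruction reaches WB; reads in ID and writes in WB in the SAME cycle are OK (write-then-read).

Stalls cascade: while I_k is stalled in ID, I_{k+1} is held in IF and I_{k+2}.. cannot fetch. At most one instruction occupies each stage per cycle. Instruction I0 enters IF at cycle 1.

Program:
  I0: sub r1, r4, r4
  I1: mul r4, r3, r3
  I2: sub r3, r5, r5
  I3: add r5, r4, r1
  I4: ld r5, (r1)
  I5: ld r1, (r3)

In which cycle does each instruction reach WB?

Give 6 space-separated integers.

I0 sub r1 <- r4,r4: IF@1 ID@2 stall=0 (-) EX@3 MEM@4 WB@5
I1 mul r4 <- r3,r3: IF@2 ID@3 stall=0 (-) EX@4 MEM@5 WB@6
I2 sub r3 <- r5,r5: IF@3 ID@4 stall=0 (-) EX@5 MEM@6 WB@7
I3 add r5 <- r4,r1: IF@4 ID@5 stall=1 (RAW on I1.r4 (WB@6)) EX@7 MEM@8 WB@9
I4 ld r5 <- r1: IF@5 ID@7 stall=0 (-) EX@8 MEM@9 WB@10
I5 ld r1 <- r3: IF@7 ID@8 stall=0 (-) EX@9 MEM@10 WB@11

Answer: 5 6 7 9 10 11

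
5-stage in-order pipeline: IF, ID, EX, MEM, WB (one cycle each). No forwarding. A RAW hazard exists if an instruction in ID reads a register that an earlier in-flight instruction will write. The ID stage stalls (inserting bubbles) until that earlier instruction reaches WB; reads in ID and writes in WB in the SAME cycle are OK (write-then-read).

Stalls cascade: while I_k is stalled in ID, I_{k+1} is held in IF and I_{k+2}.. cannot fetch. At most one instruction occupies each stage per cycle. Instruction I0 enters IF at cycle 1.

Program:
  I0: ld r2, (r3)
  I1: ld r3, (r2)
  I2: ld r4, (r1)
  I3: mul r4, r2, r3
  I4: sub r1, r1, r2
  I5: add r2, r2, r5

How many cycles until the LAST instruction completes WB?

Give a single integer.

I0 ld r2 <- r3: IF@1 ID@2 stall=0 (-) EX@3 MEM@4 WB@5
I1 ld r3 <- r2: IF@2 ID@3 stall=2 (RAW on I0.r2 (WB@5)) EX@6 MEM@7 WB@8
I2 ld r4 <- r1: IF@3 ID@6 stall=0 (-) EX@7 MEM@8 WB@9
I3 mul r4 <- r2,r3: IF@6 ID@7 stall=1 (RAW on I1.r3 (WB@8)) EX@9 MEM@10 WB@11
I4 sub r1 <- r1,r2: IF@7 ID@9 stall=0 (-) EX@10 MEM@11 WB@12
I5 add r2 <- r2,r5: IF@9 ID@10 stall=0 (-) EX@11 MEM@12 WB@13

Answer: 13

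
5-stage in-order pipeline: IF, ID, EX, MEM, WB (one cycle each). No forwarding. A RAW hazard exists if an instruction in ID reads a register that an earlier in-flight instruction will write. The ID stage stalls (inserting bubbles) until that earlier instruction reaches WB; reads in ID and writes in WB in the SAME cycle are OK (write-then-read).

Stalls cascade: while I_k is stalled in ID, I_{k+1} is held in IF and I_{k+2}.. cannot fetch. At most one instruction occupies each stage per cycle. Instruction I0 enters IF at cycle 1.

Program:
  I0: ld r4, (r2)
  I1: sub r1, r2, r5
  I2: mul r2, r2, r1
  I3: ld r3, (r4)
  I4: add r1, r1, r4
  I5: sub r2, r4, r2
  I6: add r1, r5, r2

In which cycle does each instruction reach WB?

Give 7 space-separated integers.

I0 ld r4 <- r2: IF@1 ID@2 stall=0 (-) EX@3 MEM@4 WB@5
I1 sub r1 <- r2,r5: IF@2 ID@3 stall=0 (-) EX@4 MEM@5 WB@6
I2 mul r2 <- r2,r1: IF@3 ID@4 stall=2 (RAW on I1.r1 (WB@6)) EX@7 MEM@8 WB@9
I3 ld r3 <- r4: IF@4 ID@7 stall=0 (-) EX@8 MEM@9 WB@10
I4 add r1 <- r1,r4: IF@7 ID@8 stall=0 (-) EX@9 MEM@10 WB@11
I5 sub r2 <- r4,r2: IF@8 ID@9 stall=0 (-) EX@10 MEM@11 WB@12
I6 add r1 <- r5,r2: IF@9 ID@10 stall=2 (RAW on I5.r2 (WB@12)) EX@13 MEM@14 WB@15

Answer: 5 6 9 10 11 12 15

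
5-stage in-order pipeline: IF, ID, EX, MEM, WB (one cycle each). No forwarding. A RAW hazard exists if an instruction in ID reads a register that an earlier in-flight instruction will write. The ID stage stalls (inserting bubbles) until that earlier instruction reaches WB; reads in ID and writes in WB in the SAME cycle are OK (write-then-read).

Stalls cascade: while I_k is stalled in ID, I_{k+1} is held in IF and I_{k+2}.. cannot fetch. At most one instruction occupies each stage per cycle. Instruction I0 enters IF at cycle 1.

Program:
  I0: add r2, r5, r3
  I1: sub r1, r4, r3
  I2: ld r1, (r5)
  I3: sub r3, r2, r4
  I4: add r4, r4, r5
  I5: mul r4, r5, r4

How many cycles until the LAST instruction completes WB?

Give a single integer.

Answer: 12

Derivation:
I0 add r2 <- r5,r3: IF@1 ID@2 stall=0 (-) EX@3 MEM@4 WB@5
I1 sub r1 <- r4,r3: IF@2 ID@3 stall=0 (-) EX@4 MEM@5 WB@6
I2 ld r1 <- r5: IF@3 ID@4 stall=0 (-) EX@5 MEM@6 WB@7
I3 sub r3 <- r2,r4: IF@4 ID@5 stall=0 (-) EX@6 MEM@7 WB@8
I4 add r4 <- r4,r5: IF@5 ID@6 stall=0 (-) EX@7 MEM@8 WB@9
I5 mul r4 <- r5,r4: IF@6 ID@7 stall=2 (RAW on I4.r4 (WB@9)) EX@10 MEM@11 WB@12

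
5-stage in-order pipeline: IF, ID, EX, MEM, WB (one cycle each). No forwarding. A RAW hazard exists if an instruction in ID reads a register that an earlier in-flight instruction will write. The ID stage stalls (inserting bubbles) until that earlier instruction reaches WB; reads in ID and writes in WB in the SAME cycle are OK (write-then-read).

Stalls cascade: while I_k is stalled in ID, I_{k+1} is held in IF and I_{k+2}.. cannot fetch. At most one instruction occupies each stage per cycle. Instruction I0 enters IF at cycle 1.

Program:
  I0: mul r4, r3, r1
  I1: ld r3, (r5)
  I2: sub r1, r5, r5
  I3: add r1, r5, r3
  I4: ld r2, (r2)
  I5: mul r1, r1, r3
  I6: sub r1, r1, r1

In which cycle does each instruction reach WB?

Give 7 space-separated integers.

I0 mul r4 <- r3,r1: IF@1 ID@2 stall=0 (-) EX@3 MEM@4 WB@5
I1 ld r3 <- r5: IF@2 ID@3 stall=0 (-) EX@4 MEM@5 WB@6
I2 sub r1 <- r5,r5: IF@3 ID@4 stall=0 (-) EX@5 MEM@6 WB@7
I3 add r1 <- r5,r3: IF@4 ID@5 stall=1 (RAW on I1.r3 (WB@6)) EX@7 MEM@8 WB@9
I4 ld r2 <- r2: IF@5 ID@7 stall=0 (-) EX@8 MEM@9 WB@10
I5 mul r1 <- r1,r3: IF@7 ID@8 stall=1 (RAW on I3.r1 (WB@9)) EX@10 MEM@11 WB@12
I6 sub r1 <- r1,r1: IF@8 ID@10 stall=2 (RAW on I5.r1 (WB@12)) EX@13 MEM@14 WB@15

Answer: 5 6 7 9 10 12 15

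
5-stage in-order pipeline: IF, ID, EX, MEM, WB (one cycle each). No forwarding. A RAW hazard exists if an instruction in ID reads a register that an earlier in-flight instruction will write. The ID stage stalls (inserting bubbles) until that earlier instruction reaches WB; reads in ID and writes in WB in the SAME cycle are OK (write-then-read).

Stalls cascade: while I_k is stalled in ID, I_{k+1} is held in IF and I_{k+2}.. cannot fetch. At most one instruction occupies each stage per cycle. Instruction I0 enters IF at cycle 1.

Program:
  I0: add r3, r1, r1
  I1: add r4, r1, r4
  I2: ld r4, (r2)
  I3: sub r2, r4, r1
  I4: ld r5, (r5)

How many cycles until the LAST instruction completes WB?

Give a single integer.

Answer: 11

Derivation:
I0 add r3 <- r1,r1: IF@1 ID@2 stall=0 (-) EX@3 MEM@4 WB@5
I1 add r4 <- r1,r4: IF@2 ID@3 stall=0 (-) EX@4 MEM@5 WB@6
I2 ld r4 <- r2: IF@3 ID@4 stall=0 (-) EX@5 MEM@6 WB@7
I3 sub r2 <- r4,r1: IF@4 ID@5 stall=2 (RAW on I2.r4 (WB@7)) EX@8 MEM@9 WB@10
I4 ld r5 <- r5: IF@5 ID@8 stall=0 (-) EX@9 MEM@10 WB@11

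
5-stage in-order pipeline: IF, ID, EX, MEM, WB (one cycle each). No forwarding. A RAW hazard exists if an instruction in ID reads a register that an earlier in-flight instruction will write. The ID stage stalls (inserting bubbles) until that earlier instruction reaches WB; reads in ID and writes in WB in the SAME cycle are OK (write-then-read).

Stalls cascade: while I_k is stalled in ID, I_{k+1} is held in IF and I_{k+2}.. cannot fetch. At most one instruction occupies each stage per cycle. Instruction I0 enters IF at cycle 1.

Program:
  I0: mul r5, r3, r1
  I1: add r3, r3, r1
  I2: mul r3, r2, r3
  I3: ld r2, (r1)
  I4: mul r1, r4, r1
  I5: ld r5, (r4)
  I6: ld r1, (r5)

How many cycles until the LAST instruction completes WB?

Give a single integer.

Answer: 15

Derivation:
I0 mul r5 <- r3,r1: IF@1 ID@2 stall=0 (-) EX@3 MEM@4 WB@5
I1 add r3 <- r3,r1: IF@2 ID@3 stall=0 (-) EX@4 MEM@5 WB@6
I2 mul r3 <- r2,r3: IF@3 ID@4 stall=2 (RAW on I1.r3 (WB@6)) EX@7 MEM@8 WB@9
I3 ld r2 <- r1: IF@4 ID@7 stall=0 (-) EX@8 MEM@9 WB@10
I4 mul r1 <- r4,r1: IF@7 ID@8 stall=0 (-) EX@9 MEM@10 WB@11
I5 ld r5 <- r4: IF@8 ID@9 stall=0 (-) EX@10 MEM@11 WB@12
I6 ld r1 <- r5: IF@9 ID@10 stall=2 (RAW on I5.r5 (WB@12)) EX@13 MEM@14 WB@15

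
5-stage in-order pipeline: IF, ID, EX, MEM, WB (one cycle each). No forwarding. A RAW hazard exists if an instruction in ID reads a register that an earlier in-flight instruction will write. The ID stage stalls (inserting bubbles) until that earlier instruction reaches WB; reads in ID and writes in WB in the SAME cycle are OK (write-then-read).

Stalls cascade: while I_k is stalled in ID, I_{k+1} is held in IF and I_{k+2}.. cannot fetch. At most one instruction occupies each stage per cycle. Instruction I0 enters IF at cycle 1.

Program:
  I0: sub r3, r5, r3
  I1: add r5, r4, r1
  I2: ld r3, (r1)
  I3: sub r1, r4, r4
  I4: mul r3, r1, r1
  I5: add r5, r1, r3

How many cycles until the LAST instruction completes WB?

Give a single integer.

Answer: 14

Derivation:
I0 sub r3 <- r5,r3: IF@1 ID@2 stall=0 (-) EX@3 MEM@4 WB@5
I1 add r5 <- r4,r1: IF@2 ID@3 stall=0 (-) EX@4 MEM@5 WB@6
I2 ld r3 <- r1: IF@3 ID@4 stall=0 (-) EX@5 MEM@6 WB@7
I3 sub r1 <- r4,r4: IF@4 ID@5 stall=0 (-) EX@6 MEM@7 WB@8
I4 mul r3 <- r1,r1: IF@5 ID@6 stall=2 (RAW on I3.r1 (WB@8)) EX@9 MEM@10 WB@11
I5 add r5 <- r1,r3: IF@6 ID@9 stall=2 (RAW on I4.r3 (WB@11)) EX@12 MEM@13 WB@14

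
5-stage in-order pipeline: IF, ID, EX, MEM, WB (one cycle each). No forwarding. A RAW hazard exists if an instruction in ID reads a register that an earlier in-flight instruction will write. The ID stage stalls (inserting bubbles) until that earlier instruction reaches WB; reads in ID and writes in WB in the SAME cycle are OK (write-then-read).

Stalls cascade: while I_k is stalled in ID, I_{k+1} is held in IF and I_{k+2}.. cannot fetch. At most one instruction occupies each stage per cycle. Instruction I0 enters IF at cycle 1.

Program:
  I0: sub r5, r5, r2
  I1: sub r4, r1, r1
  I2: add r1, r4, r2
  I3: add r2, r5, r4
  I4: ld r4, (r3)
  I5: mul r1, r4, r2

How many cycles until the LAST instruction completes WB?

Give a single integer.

I0 sub r5 <- r5,r2: IF@1 ID@2 stall=0 (-) EX@3 MEM@4 WB@5
I1 sub r4 <- r1,r1: IF@2 ID@3 stall=0 (-) EX@4 MEM@5 WB@6
I2 add r1 <- r4,r2: IF@3 ID@4 stall=2 (RAW on I1.r4 (WB@6)) EX@7 MEM@8 WB@9
I3 add r2 <- r5,r4: IF@4 ID@7 stall=0 (-) EX@8 MEM@9 WB@10
I4 ld r4 <- r3: IF@7 ID@8 stall=0 (-) EX@9 MEM@10 WB@11
I5 mul r1 <- r4,r2: IF@8 ID@9 stall=2 (RAW on I4.r4 (WB@11)) EX@12 MEM@13 WB@14

Answer: 14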